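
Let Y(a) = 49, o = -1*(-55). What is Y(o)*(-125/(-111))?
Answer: 6125/111 ≈ 55.180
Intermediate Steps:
o = 55
Y(o)*(-125/(-111)) = 49*(-125/(-111)) = 49*(-125*(-1/111)) = 49*(125/111) = 6125/111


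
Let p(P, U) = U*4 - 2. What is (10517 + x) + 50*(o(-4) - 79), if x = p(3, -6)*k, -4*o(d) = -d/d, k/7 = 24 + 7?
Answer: 1875/2 ≈ 937.50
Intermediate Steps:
p(P, U) = -2 + 4*U (p(P, U) = 4*U - 2 = -2 + 4*U)
k = 217 (k = 7*(24 + 7) = 7*31 = 217)
o(d) = 1/4 (o(d) = -(-1)*d/d/4 = -(-1)/4 = -1/4*(-1) = 1/4)
x = -5642 (x = (-2 + 4*(-6))*217 = (-2 - 24)*217 = -26*217 = -5642)
(10517 + x) + 50*(o(-4) - 79) = (10517 - 5642) + 50*(1/4 - 79) = 4875 + 50*(-315/4) = 4875 - 7875/2 = 1875/2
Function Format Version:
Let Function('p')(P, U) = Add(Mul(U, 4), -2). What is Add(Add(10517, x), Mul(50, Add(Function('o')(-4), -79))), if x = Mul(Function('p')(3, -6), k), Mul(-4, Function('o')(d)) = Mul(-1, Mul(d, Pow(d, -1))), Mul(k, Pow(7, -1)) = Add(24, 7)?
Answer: Rational(1875, 2) ≈ 937.50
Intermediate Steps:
Function('p')(P, U) = Add(-2, Mul(4, U)) (Function('p')(P, U) = Add(Mul(4, U), -2) = Add(-2, Mul(4, U)))
k = 217 (k = Mul(7, Add(24, 7)) = Mul(7, 31) = 217)
Function('o')(d) = Rational(1, 4) (Function('o')(d) = Mul(Rational(-1, 4), Mul(-1, Mul(d, Pow(d, -1)))) = Mul(Rational(-1, 4), Mul(-1, 1)) = Mul(Rational(-1, 4), -1) = Rational(1, 4))
x = -5642 (x = Mul(Add(-2, Mul(4, -6)), 217) = Mul(Add(-2, -24), 217) = Mul(-26, 217) = -5642)
Add(Add(10517, x), Mul(50, Add(Function('o')(-4), -79))) = Add(Add(10517, -5642), Mul(50, Add(Rational(1, 4), -79))) = Add(4875, Mul(50, Rational(-315, 4))) = Add(4875, Rational(-7875, 2)) = Rational(1875, 2)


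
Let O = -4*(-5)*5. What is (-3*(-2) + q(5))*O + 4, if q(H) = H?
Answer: 1104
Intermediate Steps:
O = 100 (O = 20*5 = 100)
(-3*(-2) + q(5))*O + 4 = (-3*(-2) + 5)*100 + 4 = (6 + 5)*100 + 4 = 11*100 + 4 = 1100 + 4 = 1104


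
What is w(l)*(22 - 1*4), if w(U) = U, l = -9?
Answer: -162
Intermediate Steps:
w(l)*(22 - 1*4) = -9*(22 - 1*4) = -9*(22 - 4) = -9*18 = -162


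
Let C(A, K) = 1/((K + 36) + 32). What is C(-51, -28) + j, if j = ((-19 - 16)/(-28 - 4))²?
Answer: 6253/5120 ≈ 1.2213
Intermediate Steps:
j = 1225/1024 (j = (-35/(-32))² = (-35*(-1/32))² = (35/32)² = 1225/1024 ≈ 1.1963)
C(A, K) = 1/(68 + K) (C(A, K) = 1/((36 + K) + 32) = 1/(68 + K))
C(-51, -28) + j = 1/(68 - 28) + 1225/1024 = 1/40 + 1225/1024 = 6253/5120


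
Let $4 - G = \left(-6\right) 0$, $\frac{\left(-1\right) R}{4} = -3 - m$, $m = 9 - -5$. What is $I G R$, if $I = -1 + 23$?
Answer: $5984$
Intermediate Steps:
$m = 14$ ($m = 9 + 5 = 14$)
$I = 22$
$R = 68$ ($R = - 4 \left(-3 - 14\right) = \left(-4\right) \left(-17\right) = 68$)
$G = 4$ ($G = 4 - \left(-6\right) 0 = 4 - 0 = 4 + 0 = 4$)
$I G R = 22 \cdot 4 \cdot 68 = 88 \cdot 68 = 5984$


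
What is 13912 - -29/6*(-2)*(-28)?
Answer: 42548/3 ≈ 14183.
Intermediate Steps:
13912 - -29/6*(-2)*(-28) = 13912 - -29*1/6*(-2)*(-28) = 13912 - (-29/6*(-2))*(-28) = 13912 - 29*(-28)/3 = 13912 - 1*(-812/3) = 13912 + 812/3 = 42548/3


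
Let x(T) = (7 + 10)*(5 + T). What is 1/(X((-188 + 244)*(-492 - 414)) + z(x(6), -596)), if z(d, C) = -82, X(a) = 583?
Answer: 1/501 ≈ 0.0019960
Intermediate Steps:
x(T) = 85 + 17*T (x(T) = 17*(5 + T) = 85 + 17*T)
1/(X((-188 + 244)*(-492 - 414)) + z(x(6), -596)) = 1/(583 - 82) = 1/501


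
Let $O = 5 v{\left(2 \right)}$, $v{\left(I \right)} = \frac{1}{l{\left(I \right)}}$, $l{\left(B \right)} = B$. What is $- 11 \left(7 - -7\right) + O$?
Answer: $- \frac{303}{2} \approx -151.5$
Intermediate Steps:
$v{\left(I \right)} = \frac{1}{I}$
$O = \frac{5}{2} \approx 2.5$
$- 11 \left(7 - -7\right) + O = - 11 \left(7 - -7\right) + \frac{5}{2} = - 11 \left(7 + 7\right) + \frac{5}{2} = \left(-11\right) 14 + \frac{5}{2} = -154 + \frac{5}{2} = - \frac{303}{2}$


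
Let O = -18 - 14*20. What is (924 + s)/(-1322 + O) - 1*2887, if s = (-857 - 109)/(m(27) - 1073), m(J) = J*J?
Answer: -268197697/92880 ≈ -2887.6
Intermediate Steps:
O = -298 (O = -18 - 280 = -298)
m(J) = J²
s = 483/172 (s = (-857 - 109)/(27² - 1073) = -966/(729 - 1073) = -966/(-344) = -966*(-1/344) = 483/172 ≈ 2.8081)
(924 + s)/(-1322 + O) - 1*2887 = (924 + 483/172)/(-1322 - 298) - 1*2887 = (159411/172)/(-1620) - 2887 = (159411/172)*(-1/1620) - 2887 = -53137/92880 - 2887 = -268197697/92880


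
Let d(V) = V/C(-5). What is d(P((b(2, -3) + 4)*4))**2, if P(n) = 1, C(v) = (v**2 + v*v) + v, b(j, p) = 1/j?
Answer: 1/2025 ≈ 0.00049383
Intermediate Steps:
C(v) = v + 2*v**2 (C(v) = (v**2 + v**2) + v = 2*v**2 + v = v + 2*v**2)
d(V) = V/45 (d(V) = V/((-5*(1 + 2*(-5)))) = V/((-5*(1 - 10))) = V/((-5*(-9))) = V/45)
d(P((b(2, -3) + 4)*4))**2 = ((1/45)*1)**2 = (1/45)**2 = 1/2025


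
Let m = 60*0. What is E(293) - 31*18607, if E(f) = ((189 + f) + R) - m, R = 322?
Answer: -576013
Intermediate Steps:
m = 0
E(f) = 511 + f (E(f) = ((189 + f) + 322) - 1*0 = (511 + f) + 0 = 511 + f)
E(293) - 31*18607 = (511 + 293) - 31*18607 = 804 - 1*576817 = 804 - 576817 = -576013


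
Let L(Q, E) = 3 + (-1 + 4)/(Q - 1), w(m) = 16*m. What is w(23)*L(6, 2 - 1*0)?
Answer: 6624/5 ≈ 1324.8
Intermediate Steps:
L(Q, E) = 3 + 3/(-1 + Q)
w(23)*L(6, 2 - 1*0) = (16*23)*(3*6/(-1 + 6)) = 368*(3*6/5) = 368*(3*6*(1/5)) = 368*(18/5) = 6624/5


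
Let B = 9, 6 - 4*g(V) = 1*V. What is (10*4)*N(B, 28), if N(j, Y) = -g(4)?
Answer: -20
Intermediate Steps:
g(V) = 3/2 - V/4
N(j, Y) = -½ (N(j, Y) = -(3/2 - ¼*4) = -(3/2 - 1) = -1*½ = -½)
(10*4)*N(B, 28) = (10*4)*(-½) = 40*(-½) = -20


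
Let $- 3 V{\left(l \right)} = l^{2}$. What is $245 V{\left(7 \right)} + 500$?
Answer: $- \frac{10505}{3} \approx -3501.7$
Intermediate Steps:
$V{\left(l \right)} = - \frac{l^{2}}{3}$
$245 V{\left(7 \right)} + 500 = 245 \left(- \frac{7^{2}}{3}\right) + 500 = 245 \left(\left(- \frac{1}{3}\right) 49\right) + 500 = 245 \left(- \frac{49}{3}\right) + 500 = - \frac{12005}{3} + 500 = - \frac{10505}{3}$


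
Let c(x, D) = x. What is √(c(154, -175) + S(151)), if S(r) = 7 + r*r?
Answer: √22962 ≈ 151.53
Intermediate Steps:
S(r) = 7 + r²
√(c(154, -175) + S(151)) = √(154 + (7 + 151²)) = √(154 + (7 + 22801)) = √(154 + 22808) = √22962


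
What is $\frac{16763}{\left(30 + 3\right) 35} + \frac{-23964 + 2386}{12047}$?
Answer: $\frac{3612679}{283965} \approx 12.722$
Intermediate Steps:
$\frac{16763}{\left(30 + 3\right) 35} + \frac{-23964 + 2386}{12047} = \frac{16763}{33 \cdot 35} - \frac{21578}{12047} = \frac{16763}{1155} - \frac{21578}{12047} = \frac{3612679}{283965}$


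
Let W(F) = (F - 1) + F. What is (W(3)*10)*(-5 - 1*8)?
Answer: -650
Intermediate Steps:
W(F) = -1 + 2*F (W(F) = (-1 + F) + F = -1 + 2*F)
(W(3)*10)*(-5 - 1*8) = ((-1 + 2*3)*10)*(-5 - 1*8) = ((-1 + 6)*10)*(-5 - 8) = (5*10)*(-13) = 50*(-13) = -650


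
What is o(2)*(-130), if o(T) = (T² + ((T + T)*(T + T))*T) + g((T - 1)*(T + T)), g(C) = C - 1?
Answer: -5070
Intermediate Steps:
g(C) = -1 + C
o(T) = -1 + T² + 4*T³ + 2*T*(-1 + T) (o(T) = (T² + ((T + T)*(T + T))*T) + (-1 + (T - 1)*(T + T)) = (T² + ((2*T)*(2*T))*T) + (-1 + (-1 + T)*(2*T)) = (T² + (4*T²)*T) + (-1 + 2*T*(-1 + T)) = (T² + 4*T³) + (-1 + 2*T*(-1 + T)) = -1 + T² + 4*T³ + 2*T*(-1 + T))
o(2)*(-130) = (-1 - 2*2 + 3*2² + 4*2³)*(-130) = (-1 - 4 + 3*4 + 4*8)*(-130) = (-1 - 4 + 12 + 32)*(-130) = 39*(-130) = -5070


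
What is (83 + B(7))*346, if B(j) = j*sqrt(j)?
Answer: 28718 + 2422*sqrt(7) ≈ 35126.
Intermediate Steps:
B(j) = j**(3/2)
(83 + B(7))*346 = (83 + 7**(3/2))*346 = (83 + 7*sqrt(7))*346 = 28718 + 2422*sqrt(7)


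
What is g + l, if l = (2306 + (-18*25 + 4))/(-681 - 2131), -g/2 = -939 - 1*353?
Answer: 1816087/703 ≈ 2583.3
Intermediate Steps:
g = 2584 (g = -2*(-939 - 1*353) = -2*(-939 - 353) = -2*(-1292) = 2584)
l = -465/703 (l = (2306 + (-450 + 4))/(-2812) = (2306 - 446)*(-1/2812) = 1860*(-1/2812) = -465/703 ≈ -0.66145)
g + l = 2584 - 465/703 = 1816087/703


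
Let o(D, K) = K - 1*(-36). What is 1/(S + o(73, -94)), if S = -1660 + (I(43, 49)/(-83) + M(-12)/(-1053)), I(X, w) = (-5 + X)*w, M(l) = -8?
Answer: -87399/152111504 ≈ -0.00057457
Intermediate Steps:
I(X, w) = w*(-5 + X)
o(D, K) = 36 + K (o(D, K) = K + 36 = 36 + K)
S = -147042362/87399 (S = -1660 + ((49*(-5 + 43))/(-83) - 8/(-1053)) = -1660 + ((49*38)*(-1/83) - 8*(-1/1053)) = -1660 + (1862*(-1/83) + 8/1053) = -1660 + (-1862/83 + 8/1053) = -1660 - 1960022/87399 = -147042362/87399 ≈ -1682.4)
1/(S + o(73, -94)) = 1/(-147042362/87399 + (36 - 94)) = 1/(-147042362/87399 - 58) = 1/(-152111504/87399) = -87399/152111504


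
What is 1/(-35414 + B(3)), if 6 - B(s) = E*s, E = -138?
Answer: -1/34994 ≈ -2.8576e-5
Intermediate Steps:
B(s) = 6 + 138*s (B(s) = 6 - (-138)*s = 6 + 138*s)
1/(-35414 + B(3)) = 1/(-35414 + (6 + 138*3)) = 1/(-35414 + (6 + 414)) = 1/(-35414 + 420) = 1/(-34994) = -1/34994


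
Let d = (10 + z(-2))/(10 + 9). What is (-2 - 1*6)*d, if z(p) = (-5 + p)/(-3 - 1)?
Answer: -94/19 ≈ -4.9474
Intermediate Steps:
z(p) = 5/4 - p/4 (z(p) = (-5 + p)/(-4) = (-5 + p)*(-¼) = 5/4 - p/4)
d = 47/76 (d = (10 + (5/4 - ¼*(-2)))/(10 + 9) = (10 + (5/4 + ½))/19 = (10 + 7/4)*(1/19) = (47/4)*(1/19) = 47/76 ≈ 0.61842)
(-2 - 1*6)*d = (-2 - 1*6)*(47/76) = (-2 - 6)*(47/76) = -8*47/76 = -94/19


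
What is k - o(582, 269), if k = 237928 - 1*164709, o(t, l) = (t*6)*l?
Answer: -866129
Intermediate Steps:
o(t, l) = 6*l*t (o(t, l) = (6*t)*l = 6*l*t)
k = 73219 (k = 237928 - 164709 = 73219)
k - o(582, 269) = 73219 - 6*269*582 = 73219 - 1*939348 = 73219 - 939348 = -866129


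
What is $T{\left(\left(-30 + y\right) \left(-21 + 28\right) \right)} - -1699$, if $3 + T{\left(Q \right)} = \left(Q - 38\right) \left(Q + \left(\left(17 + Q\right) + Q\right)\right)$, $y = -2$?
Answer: $173306$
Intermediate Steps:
$T{\left(Q \right)} = -3 + \left(-38 + Q\right) \left(17 + 3 Q\right)$ ($T{\left(Q \right)} = -3 + \left(Q - 38\right) \left(Q + \left(\left(17 + Q\right) + Q\right)\right) = -3 + \left(-38 + Q\right) \left(Q + \left(17 + 2 Q\right)\right) = -3 + \left(-38 + Q\right) \left(17 + 3 Q\right)$)
$T{\left(\left(-30 + y\right) \left(-21 + 28\right) \right)} - -1699 = \left(-649 - 97 \left(-30 - 2\right) \left(-21 + 28\right) + 3 \left(\left(-30 - 2\right) \left(-21 + 28\right)\right)^{2}\right) - -1699 = \left(-649 - 97 \left(\left(-32\right) 7\right) + 3 \left(\left(-32\right) 7\right)^{2}\right) + 1699 = \left(-649 - -21728 + 3 \left(-224\right)^{2}\right) + 1699 = \left(-649 + 21728 + 3 \cdot 50176\right) + 1699 = \left(-649 + 21728 + 150528\right) + 1699 = 171607 + 1699 = 173306$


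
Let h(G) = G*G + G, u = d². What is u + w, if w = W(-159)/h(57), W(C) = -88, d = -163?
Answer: 43918513/1653 ≈ 26569.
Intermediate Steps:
u = 26569 (u = (-163)² = 26569)
h(G) = G + G² (h(G) = G² + G = G + G²)
w = -44/1653 (w = -88*1/(57*(1 + 57)) = -88/(57*58) = -88/3306 = -88*1/3306 = -44/1653 ≈ -0.026618)
u + w = 26569 - 44/1653 = 43918513/1653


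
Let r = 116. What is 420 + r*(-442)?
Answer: -50852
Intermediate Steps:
420 + r*(-442) = 420 + 116*(-442) = 420 - 51272 = -50852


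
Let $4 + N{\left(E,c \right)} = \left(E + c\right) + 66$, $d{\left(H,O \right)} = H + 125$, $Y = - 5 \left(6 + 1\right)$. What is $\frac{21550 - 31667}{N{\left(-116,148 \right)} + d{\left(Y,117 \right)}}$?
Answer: $- \frac{10117}{184} \approx -54.984$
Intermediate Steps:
$Y = -35$ ($Y = \left(-5\right) 7 = -35$)
$d{\left(H,O \right)} = 125 + H$
$N{\left(E,c \right)} = 62 + E + c$ ($N{\left(E,c \right)} = -4 + \left(\left(E + c\right) + 66\right) = -4 + \left(66 + E + c\right) = 62 + E + c$)
$\frac{21550 - 31667}{N{\left(-116,148 \right)} + d{\left(Y,117 \right)}} = \frac{21550 - 31667}{\left(62 - 116 + 148\right) + \left(125 - 35\right)} = - \frac{10117}{94 + 90} = - \frac{10117}{184}$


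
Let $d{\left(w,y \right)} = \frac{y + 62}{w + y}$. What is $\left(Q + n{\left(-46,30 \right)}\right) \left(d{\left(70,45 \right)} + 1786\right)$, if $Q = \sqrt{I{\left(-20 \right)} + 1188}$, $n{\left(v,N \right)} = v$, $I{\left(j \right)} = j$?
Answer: $- \frac{410994}{5} + \frac{821988 \sqrt{73}}{115} \approx -21129.0$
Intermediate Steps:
$d{\left(w,y \right)} = \frac{62 + y}{w + y}$
$Q = 4 \sqrt{73}$ ($Q = \sqrt{-20 + 1188} = \sqrt{1168} = 4 \sqrt{73} \approx 34.176$)
$\left(Q + n{\left(-46,30 \right)}\right) \left(d{\left(70,45 \right)} + 1786\right) = \left(4 \sqrt{73} - 46\right) \left(\frac{62 + 45}{70 + 45} + 1786\right) = \left(-46 + 4 \sqrt{73}\right) \left(\frac{1}{115} \cdot 107 + 1786\right) = \left(-46 + 4 \sqrt{73}\right) \left(\frac{107}{115} + 1786\right) = \left(-46 + 4 \sqrt{73}\right) \frac{205497}{115} = - \frac{410994}{5} + \frac{821988 \sqrt{73}}{115}$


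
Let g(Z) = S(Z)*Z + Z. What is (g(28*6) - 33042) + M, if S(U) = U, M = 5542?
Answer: 892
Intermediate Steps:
g(Z) = Z + Z² (g(Z) = Z*Z + Z = Z² + Z = Z + Z²)
(g(28*6) - 33042) + M = ((28*6)*(1 + 28*6) - 33042) + 5542 = (168*(1 + 168) - 33042) + 5542 = (168*169 - 33042) + 5542 = (28392 - 33042) + 5542 = -4650 + 5542 = 892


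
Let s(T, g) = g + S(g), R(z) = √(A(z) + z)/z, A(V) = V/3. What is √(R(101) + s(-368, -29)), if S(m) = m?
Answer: √(-5324922 + 606*√303)/303 ≈ 7.6082*I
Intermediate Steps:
A(V) = V/3 (A(V) = V*(⅓) = V/3)
R(z) = 2*√3/(3*√z) (R(z) = √(z/3 + z)/z = √(4*z/3)/z = (2*√3*√z/3)/z = 2*√3/(3*√z))
s(T, g) = 2*g (s(T, g) = g + g = 2*g)
√(R(101) + s(-368, -29)) = √(2*√3/(3*√101) + 2*(-29)) = √(2*√3*(√101/101)/3 - 58) = √(2*√303/303 - 58) = √(-58 + 2*√303/303)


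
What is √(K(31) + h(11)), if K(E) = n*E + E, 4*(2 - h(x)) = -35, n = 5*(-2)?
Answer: I*√1073/2 ≈ 16.378*I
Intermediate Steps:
n = -10
h(x) = 43/4 (h(x) = 2 - ¼*(-35) = 2 + 35/4 = 43/4)
K(E) = -9*E (K(E) = -10*E + E = -9*E)
√(K(31) + h(11)) = √(-9*31 + 43/4) = √(-279 + 43/4) = √(-1073/4) = I*√1073/2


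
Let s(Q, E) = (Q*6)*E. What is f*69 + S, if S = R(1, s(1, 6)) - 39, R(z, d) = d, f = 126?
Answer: 8691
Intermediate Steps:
s(Q, E) = 6*E*Q (s(Q, E) = (6*Q)*E = 6*E*Q)
S = -3 (S = 6*6*1 - 39 = 36 - 39 = -3)
f*69 + S = 126*69 - 3 = 8694 - 3 = 8691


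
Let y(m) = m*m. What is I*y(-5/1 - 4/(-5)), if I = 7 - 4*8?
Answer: -441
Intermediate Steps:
I = -25 (I = 7 - 32 = -25)
y(m) = m²
I*y(-5/1 - 4/(-5)) = -25*(-5/1 - 4/(-5))² = -25*(-5*1 - 4*(-⅕))² = -25*(-5 + ⅘)² = -25*(-21/5)² = -25*441/25 = -441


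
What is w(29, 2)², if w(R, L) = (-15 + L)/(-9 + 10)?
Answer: 169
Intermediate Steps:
w(R, L) = -15 + L (w(R, L) = (-15 + L)/1 = (-15 + L)*1 = -15 + L)
w(29, 2)² = (-15 + 2)² = (-13)² = 169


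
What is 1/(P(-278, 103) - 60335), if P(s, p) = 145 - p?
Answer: -1/60293 ≈ -1.6586e-5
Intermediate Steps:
1/(P(-278, 103) - 60335) = 1/((145 - 1*103) - 60335) = 1/((145 - 103) - 60335) = 1/(42 - 60335) = 1/(-60293) = -1/60293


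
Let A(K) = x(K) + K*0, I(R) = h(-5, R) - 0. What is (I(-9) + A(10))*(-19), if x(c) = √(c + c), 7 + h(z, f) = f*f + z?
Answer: -1311 - 38*√5 ≈ -1396.0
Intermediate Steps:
h(z, f) = -7 + z + f² (h(z, f) = -7 + (f*f + z) = -7 + (f² + z) = -7 + (z + f²) = -7 + z + f²)
I(R) = -12 + R² (I(R) = (-7 - 5 + R²) - 0 = (-12 + R²) - 1*0 = (-12 + R²) + 0 = -12 + R²)
x(c) = √2*√c (x(c) = √(2*c) = √2*√c)
A(K) = √2*√K (A(K) = √2*√K + K*0 = √2*√K + 0 = √2*√K)
(I(-9) + A(10))*(-19) = ((-12 + (-9)²) + √2*√10)*(-19) = ((-12 + 81) + 2*√5)*(-19) = (69 + 2*√5)*(-19) = -1311 - 38*√5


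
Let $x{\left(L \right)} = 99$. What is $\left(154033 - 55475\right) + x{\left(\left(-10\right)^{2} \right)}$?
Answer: $98657$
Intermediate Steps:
$\left(154033 - 55475\right) + x{\left(\left(-10\right)^{2} \right)} = \left(154033 - 55475\right) + 99 = 98558 + 99 = 98657$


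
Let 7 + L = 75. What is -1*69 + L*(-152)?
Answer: -10405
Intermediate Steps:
L = 68 (L = -7 + 75 = 68)
-1*69 + L*(-152) = -1*69 + 68*(-152) = -69 - 10336 = -10405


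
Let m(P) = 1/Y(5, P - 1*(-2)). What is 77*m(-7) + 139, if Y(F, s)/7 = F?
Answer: 706/5 ≈ 141.20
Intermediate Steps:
Y(F, s) = 7*F
m(P) = 1/35 (m(P) = 1/(7*5) = 1/35)
77*m(-7) + 139 = 77*(1/35) + 139 = 11/5 + 139 = 706/5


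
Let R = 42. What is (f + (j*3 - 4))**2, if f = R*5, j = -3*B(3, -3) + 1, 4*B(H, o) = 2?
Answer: 167281/4 ≈ 41820.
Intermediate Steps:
B(H, o) = 1/2 (B(H, o) = (1/4)*2 = 1/2)
j = -1/2 (j = -3*1/2 + 1 = -3/2 + 1 = -1/2 ≈ -0.50000)
f = 210 (f = 42*5 = 210)
(f + (j*3 - 4))**2 = (210 + (-1/2*3 - 4))**2 = (210 + (-3/2 - 4))**2 = (210 - 11/2)**2 = (409/2)**2 = 167281/4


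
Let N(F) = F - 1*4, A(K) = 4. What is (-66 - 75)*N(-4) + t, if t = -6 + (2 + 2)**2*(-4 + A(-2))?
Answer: 1122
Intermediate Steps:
t = -6 (t = -6 + (2 + 2)**2*(-4 + 4) = -6 + 4**2*0 = -6 + 16*0 = -6 + 0 = -6)
N(F) = -4 + F (N(F) = F - 4 = -4 + F)
(-66 - 75)*N(-4) + t = (-66 - 75)*(-4 - 4) - 6 = -141*(-8) - 6 = 1128 - 6 = 1122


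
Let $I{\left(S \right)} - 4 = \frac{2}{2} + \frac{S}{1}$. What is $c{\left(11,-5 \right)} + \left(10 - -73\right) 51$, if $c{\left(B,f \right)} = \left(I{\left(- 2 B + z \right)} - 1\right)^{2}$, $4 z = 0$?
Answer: $4557$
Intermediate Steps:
$z = 0$ ($z = \frac{1}{4} \cdot 0 = 0$)
$I{\left(S \right)} = 5 + S$ ($I{\left(S \right)} = 4 + \left(\frac{2}{2} + \frac{S}{1}\right) = 4 + \left(2 \cdot \frac{1}{2} + S 1\right) = 4 + \left(1 + S\right) = 5 + S$)
$c{\left(B,f \right)} = \left(4 - 2 B\right)^{2}$ ($c{\left(B,f \right)} = \left(\left(5 + \left(- 2 B + 0\right)\right) - 1\right)^{2} = \left(\left(5 - 2 B\right) - 1\right)^{2} = \left(4 - 2 B\right)^{2}$)
$c{\left(11,-5 \right)} + \left(10 - -73\right) 51 = 4 \left(2 - 11\right)^{2} + \left(10 - -73\right) 51 = 4 \left(2 - 11\right)^{2} + \left(10 + 73\right) 51 = 4 \left(-9\right)^{2} + 83 \cdot 51 = 4 \cdot 81 + 4233 = 324 + 4233 = 4557$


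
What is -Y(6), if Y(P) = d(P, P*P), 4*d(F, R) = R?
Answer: -9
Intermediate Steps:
d(F, R) = R/4
Y(P) = P²/4 (Y(P) = (P*P)/4 = P²/4)
-Y(6) = -6²/4 = -36/4 = -1*9 = -9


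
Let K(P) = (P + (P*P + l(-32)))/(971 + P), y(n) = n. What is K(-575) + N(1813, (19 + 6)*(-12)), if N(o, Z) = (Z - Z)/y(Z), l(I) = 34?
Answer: 9169/11 ≈ 833.54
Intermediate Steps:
K(P) = (34 + P + P**2)/(971 + P) (K(P) = (P + (P*P + 34))/(971 + P) = (P + (P**2 + 34))/(971 + P) = (P + (34 + P**2))/(971 + P) = (34 + P + P**2)/(971 + P))
N(o, Z) = 0 (N(o, Z) = (Z - Z)/Z = 0/Z = 0)
K(-575) + N(1813, (19 + 6)*(-12)) = (34 - 575 + (-575)**2)/(971 - 575) + 0 = (34 - 575 + 330625)/396 + 0 = (1/396)*330084 + 0 = 9169/11 + 0 = 9169/11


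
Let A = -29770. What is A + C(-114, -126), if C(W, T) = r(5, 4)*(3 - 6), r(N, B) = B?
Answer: -29782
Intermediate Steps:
C(W, T) = -12 (C(W, T) = 4*(3 - 6) = 4*(-3) = -12)
A + C(-114, -126) = -29770 - 12 = -29782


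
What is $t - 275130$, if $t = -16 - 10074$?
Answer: $-285220$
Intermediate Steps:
$t = -10090$ ($t = -16 - 10074 = -10090$)
$t - 275130 = -10090 - 275130 = -285220$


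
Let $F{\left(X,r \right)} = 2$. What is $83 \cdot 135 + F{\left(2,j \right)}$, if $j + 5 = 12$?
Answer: $11207$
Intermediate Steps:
$j = 7$ ($j = -5 + 12 = 7$)
$83 \cdot 135 + F{\left(2,j \right)} = 83 \cdot 135 + 2 = 11205 + 2 = 11207$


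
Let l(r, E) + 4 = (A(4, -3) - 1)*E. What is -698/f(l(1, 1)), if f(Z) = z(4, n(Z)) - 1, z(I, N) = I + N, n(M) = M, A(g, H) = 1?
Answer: 698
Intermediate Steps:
l(r, E) = -4 (l(r, E) = -4 + (1 - 1)*E = -4 + 0*E = -4 + 0 = -4)
f(Z) = 3 + Z (f(Z) = (4 + Z) - 1 = 3 + Z)
-698/f(l(1, 1)) = -698/(3 - 4) = -698/(-1) = -698*(-1) = 698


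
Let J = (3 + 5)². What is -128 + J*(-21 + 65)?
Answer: 2688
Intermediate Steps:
J = 64 (J = 8² = 64)
-128 + J*(-21 + 65) = -128 + 64*(-21 + 65) = -128 + 64*44 = -128 + 2816 = 2688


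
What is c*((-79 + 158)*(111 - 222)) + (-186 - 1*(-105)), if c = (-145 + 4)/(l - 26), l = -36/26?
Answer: -16102413/356 ≈ -45232.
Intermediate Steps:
l = -18/13 (l = -36*1/26 = -18/13 ≈ -1.3846)
c = 1833/356 (c = (-145 + 4)/(-18/13 - 26) = -141/(-356/13) = -141*(-13/356) = 1833/356 ≈ 5.1489)
c*((-79 + 158)*(111 - 222)) + (-186 - 1*(-105)) = 1833*((-79 + 158)*(111 - 222))/356 + (-186 - 1*(-105)) = 1833*(79*(-111))/356 + (-186 + 105) = (1833/356)*(-8769) - 81 = -16073577/356 - 81 = -16102413/356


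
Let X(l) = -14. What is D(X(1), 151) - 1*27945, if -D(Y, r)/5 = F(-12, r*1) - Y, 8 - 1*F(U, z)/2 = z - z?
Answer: -28095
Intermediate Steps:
F(U, z) = 16 (F(U, z) = 16 - 2*(z - z) = 16 - 2*0 = 16 + 0 = 16)
D(Y, r) = -80 + 5*Y (D(Y, r) = -5*(16 - Y) = -80 + 5*Y)
D(X(1), 151) - 1*27945 = (-80 + 5*(-14)) - 1*27945 = (-80 - 70) - 27945 = -150 - 27945 = -28095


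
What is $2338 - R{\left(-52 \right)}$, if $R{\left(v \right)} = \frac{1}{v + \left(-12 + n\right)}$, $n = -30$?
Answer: $\frac{219773}{94} \approx 2338.0$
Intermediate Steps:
$R{\left(v \right)} = \frac{1}{-42 + v}$ ($R{\left(v \right)} = \frac{1}{v - 42} = \frac{1}{-42 + v}$)
$2338 - R{\left(-52 \right)} = 2338 - \frac{1}{-42 - 52} = 2338 - \frac{1}{-94} = 2338 - - \frac{1}{94} = 2338 + \frac{1}{94} = \frac{219773}{94}$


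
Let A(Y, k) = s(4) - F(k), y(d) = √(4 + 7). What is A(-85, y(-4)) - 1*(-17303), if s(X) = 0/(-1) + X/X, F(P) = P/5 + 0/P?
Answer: 17304 - √11/5 ≈ 17303.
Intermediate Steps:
F(P) = P/5 (F(P) = P*(⅕) + 0 = P/5 + 0 = P/5)
s(X) = 1 (s(X) = 0*(-1) + 1 = 0 + 1 = 1)
y(d) = √11
A(Y, k) = 1 - k/5
A(-85, y(-4)) - 1*(-17303) = (1 - √11/5) - 1*(-17303) = (1 - √11/5) + 17303 = 17304 - √11/5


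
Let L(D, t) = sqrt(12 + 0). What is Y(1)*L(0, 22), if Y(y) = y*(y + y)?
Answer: 4*sqrt(3) ≈ 6.9282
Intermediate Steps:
L(D, t) = 2*sqrt(3) (L(D, t) = sqrt(12) = 2*sqrt(3))
Y(y) = 2*y**2 (Y(y) = y*(2*y) = 2*y**2)
Y(1)*L(0, 22) = (2*1**2)*(2*sqrt(3)) = (2*1)*(2*sqrt(3)) = 2*(2*sqrt(3)) = 4*sqrt(3)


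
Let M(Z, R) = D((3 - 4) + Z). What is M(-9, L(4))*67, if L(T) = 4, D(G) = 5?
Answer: 335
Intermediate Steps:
M(Z, R) = 5
M(-9, L(4))*67 = 5*67 = 335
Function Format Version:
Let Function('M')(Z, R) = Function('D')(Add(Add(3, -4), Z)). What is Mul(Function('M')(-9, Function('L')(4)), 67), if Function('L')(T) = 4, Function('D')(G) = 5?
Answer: 335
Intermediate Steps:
Function('M')(Z, R) = 5
Mul(Function('M')(-9, Function('L')(4)), 67) = Mul(5, 67) = 335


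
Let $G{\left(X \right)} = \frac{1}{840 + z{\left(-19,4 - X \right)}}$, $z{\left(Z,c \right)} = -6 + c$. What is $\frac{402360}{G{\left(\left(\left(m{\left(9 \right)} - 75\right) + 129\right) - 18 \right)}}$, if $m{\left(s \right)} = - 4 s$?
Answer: $337177680$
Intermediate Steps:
$G{\left(X \right)} = \frac{1}{838 - X}$ ($G{\left(X \right)} = \frac{1}{840 - \left(2 + X\right)} = \frac{1}{838 - X}$)
$\frac{402360}{G{\left(\left(\left(m{\left(9 \right)} - 75\right) + 129\right) - 18 \right)}} = \frac{402360}{\left(-1\right) \frac{1}{-838 + \left(\left(\left(\left(-4\right) 9 - 75\right) + 129\right) - 18\right)}} = \frac{402360}{\left(-1\right) \frac{1}{-838 + \left(\left(\left(-36 - 75\right) + 129\right) - 18\right)}} = \frac{402360}{\left(-1\right) \frac{1}{-838 + \left(\left(-111 + 129\right) - 18\right)}} = \frac{402360}{\left(-1\right) \frac{1}{-838 + \left(18 - 18\right)}} = \frac{402360}{\left(-1\right) \frac{1}{-838 + 0}} = \frac{402360}{\left(-1\right) \frac{1}{-838}} = \frac{402360}{\left(-1\right) \left(- \frac{1}{838}\right)} = 402360 \frac{1}{\frac{1}{838}} = 402360 \cdot 838 = 337177680$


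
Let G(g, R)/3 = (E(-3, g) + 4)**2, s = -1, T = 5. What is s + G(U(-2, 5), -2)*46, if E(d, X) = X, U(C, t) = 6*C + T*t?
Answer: 39881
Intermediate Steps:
U(C, t) = 5*t + 6*C (U(C, t) = 6*C + 5*t = 5*t + 6*C)
G(g, R) = 3*(4 + g)**2 (G(g, R) = 3*(g + 4)**2 = 3*(4 + g)**2)
s + G(U(-2, 5), -2)*46 = -1 + (3*(4 + (5*5 + 6*(-2)))**2)*46 = -1 + (3*(4 + (25 - 12))**2)*46 = -1 + (3*(4 + 13)**2)*46 = -1 + (3*17**2)*46 = -1 + (3*289)*46 = -1 + 867*46 = -1 + 39882 = 39881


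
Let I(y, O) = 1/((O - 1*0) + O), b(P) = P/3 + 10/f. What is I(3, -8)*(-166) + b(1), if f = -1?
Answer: 17/24 ≈ 0.70833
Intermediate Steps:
b(P) = -10 + P/3 (b(P) = P/3 + 10/(-1) = P*(1/3) + 10*(-1) = P/3 - 10 = -10 + P/3)
I(y, O) = 1/(2*O) (I(y, O) = 1/((O + 0) + O) = 1/(O + O) = 1/(2*O))
I(3, -8)*(-166) + b(1) = ((1/2)/(-8))*(-166) + (-10 + (1/3)*1) = ((1/2)*(-1/8))*(-166) + (-10 + 1/3) = -1/16*(-166) - 29/3 = 83/8 - 29/3 = 17/24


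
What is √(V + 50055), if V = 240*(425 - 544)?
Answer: √21495 ≈ 146.61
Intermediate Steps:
V = -28560 (V = 240*(-119) = -28560)
√(V + 50055) = √(-28560 + 50055) = √21495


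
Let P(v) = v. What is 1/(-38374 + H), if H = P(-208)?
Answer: -1/38582 ≈ -2.5919e-5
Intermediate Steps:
H = -208
1/(-38374 + H) = 1/(-38374 - 208) = 1/(-38582) = -1/38582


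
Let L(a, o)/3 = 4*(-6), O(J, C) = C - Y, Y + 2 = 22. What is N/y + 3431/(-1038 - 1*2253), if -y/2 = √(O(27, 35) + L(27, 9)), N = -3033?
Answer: -3431/3291 - 1011*I*√57/38 ≈ -1.0425 - 200.87*I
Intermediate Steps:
Y = 20 (Y = -2 + 22 = 20)
O(J, C) = -20 + C (O(J, C) = C - 1*20 = C - 20 = -20 + C)
L(a, o) = -72 (L(a, o) = 3*(4*(-6)) = 3*(-24) = -72)
y = -2*I*√57 (y = -2*√((-20 + 35) - 72) = -2*√(15 - 72) = -2*I*√57 ≈ -15.1*I)
N/y + 3431/(-1038 - 1*2253) = -3033*I*√57/114 + 3431/(-1038 - 1*2253) = -1011*I*√57/38 + 3431/(-1038 - 2253) = -1011*I*√57/38 + 3431/(-3291) = -1011*I*√57/38 + 3431*(-1/3291) = -1011*I*√57/38 - 3431/3291 = -3431/3291 - 1011*I*√57/38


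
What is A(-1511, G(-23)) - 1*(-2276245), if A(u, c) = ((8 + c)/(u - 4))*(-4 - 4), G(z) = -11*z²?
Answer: 1149488229/505 ≈ 2.2762e+6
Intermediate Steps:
A(u, c) = -8*(8 + c)/(-4 + u) (A(u, c) = ((8 + c)/(-4 + u))*(-8) = -8*(8 + c)/(-4 + u))
A(-1511, G(-23)) - 1*(-2276245) = 8*(-8 - (-11)*(-23)²)/(-4 - 1511) - 1*(-2276245) = 8*(-8 - (-11)*529)/(-1515) + 2276245 = 8*(-1/1515)*(-8 - 1*(-5819)) + 2276245 = 8*(-1/1515)*(-8 + 5819) + 2276245 = 8*(-1/1515)*5811 + 2276245 = -15496/505 + 2276245 = 1149488229/505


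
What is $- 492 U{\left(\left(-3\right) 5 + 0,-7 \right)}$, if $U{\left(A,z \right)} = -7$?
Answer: $3444$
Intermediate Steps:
$- 492 U{\left(\left(-3\right) 5 + 0,-7 \right)} = \left(-492\right) \left(-7\right) = 3444$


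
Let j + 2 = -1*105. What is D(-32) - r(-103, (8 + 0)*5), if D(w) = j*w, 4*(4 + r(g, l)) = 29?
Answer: 13683/4 ≈ 3420.8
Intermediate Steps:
j = -107 (j = -2 - 1*105 = -2 - 105 = -107)
r(g, l) = 13/4 (r(g, l) = -4 + (1/4)*29 = -4 + 29/4 = 13/4)
D(w) = -107*w
D(-32) - r(-103, (8 + 0)*5) = -107*(-32) - 1*13/4 = 3424 - 13/4 = 13683/4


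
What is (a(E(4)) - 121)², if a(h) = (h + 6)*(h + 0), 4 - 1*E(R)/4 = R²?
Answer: 3591025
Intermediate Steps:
E(R) = 16 - 4*R²
a(h) = h*(6 + h) (a(h) = (6 + h)*h = h*(6 + h))
(a(E(4)) - 121)² = ((16 - 4*4²)*(6 + (16 - 4*4²)) - 121)² = ((16 - 4*16)*(6 + (16 - 4*16)) - 121)² = ((16 - 64)*(6 + (16 - 64)) - 121)² = (-48*(6 - 48) - 121)² = (-48*(-42) - 121)² = (2016 - 121)² = 1895² = 3591025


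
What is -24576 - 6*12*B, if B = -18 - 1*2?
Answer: -23136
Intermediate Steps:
B = -20 (B = -18 - 2 = -20)
-24576 - 6*12*B = -24576 - 6*12*(-20) = -24576 - 72*(-20) = -24576 - 1*(-1440) = -24576 + 1440 = -23136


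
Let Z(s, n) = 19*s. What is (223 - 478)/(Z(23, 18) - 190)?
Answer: -255/247 ≈ -1.0324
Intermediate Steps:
(223 - 478)/(Z(23, 18) - 190) = (223 - 478)/(19*23 - 190) = -255/(437 - 190) = -255/247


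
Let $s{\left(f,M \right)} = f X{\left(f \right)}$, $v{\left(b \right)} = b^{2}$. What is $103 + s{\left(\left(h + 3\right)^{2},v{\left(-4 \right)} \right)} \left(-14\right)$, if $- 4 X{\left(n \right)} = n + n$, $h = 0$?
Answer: $670$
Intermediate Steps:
$X{\left(n \right)} = - \frac{n}{2}$ ($X{\left(n \right)} = - \frac{n + n}{4} = - \frac{2 n}{4} = - \frac{n}{2}$)
$s{\left(f,M \right)} = - \frac{f^{2}}{2}$ ($s{\left(f,M \right)} = f \left(- \frac{f}{2}\right) = - \frac{f^{2}}{2}$)
$103 + s{\left(\left(h + 3\right)^{2},v{\left(-4 \right)} \right)} \left(-14\right) = 103 + - \frac{\left(\left(0 + 3\right)^{2}\right)^{2}}{2} \left(-14\right) = 103 + - \frac{\left(3^{2}\right)^{2}}{2} \left(-14\right) = 103 + - \frac{9^{2}}{2} \left(-14\right) = 103 + \left(- \frac{1}{2}\right) 81 \left(-14\right) = 103 - -567 = 103 + 567 = 670$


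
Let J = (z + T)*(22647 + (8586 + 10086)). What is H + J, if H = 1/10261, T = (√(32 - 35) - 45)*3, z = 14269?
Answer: 5992452176707/10261 + 123957*I*√3 ≈ 5.84e+8 + 2.147e+5*I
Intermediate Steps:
T = -135 + 3*I*√3 (T = (√(-3) - 45)*3 = (I*√3 - 45)*3 = (-45 + I*√3)*3 = -135 + 3*I*√3 ≈ -135.0 + 5.1962*I)
J = 584002746 + 123957*I*√3 (J = (14269 + (-135 + 3*I*√3))*(22647 + (8586 + 10086)) = (14134 + 3*I*√3)*(22647 + 18672) = (14134 + 3*I*√3)*41319 = 584002746 + 123957*I*√3 ≈ 5.84e+8 + 2.147e+5*I)
H = 1/10261 ≈ 9.7456e-5
H + J = 1/10261 + (584002746 + 123957*I*√3) = 5992452176707/10261 + 123957*I*√3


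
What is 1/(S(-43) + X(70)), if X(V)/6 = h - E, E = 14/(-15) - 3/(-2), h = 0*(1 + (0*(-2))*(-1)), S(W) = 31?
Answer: 5/138 ≈ 0.036232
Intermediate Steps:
h = 0 (h = 0*(1 + 0*(-1)) = 0*(1 + 0) = 0*1 = 0)
E = 17/30 (E = 14*(-1/15) - 3*(-½) = -14/15 + 3/2 = 17/30 ≈ 0.56667)
X(V) = -17/5 (X(V) = 6*(0 - 1*17/30) = 6*(0 - 17/30) = 6*(-17/30) = -17/5)
1/(S(-43) + X(70)) = 1/(31 - 17/5) = 1/(138/5) = 5/138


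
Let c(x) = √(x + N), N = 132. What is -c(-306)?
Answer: -I*√174 ≈ -13.191*I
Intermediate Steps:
c(x) = √(132 + x) (c(x) = √(x + 132) = √(132 + x))
-c(-306) = -√(132 - 306) = -√(-174) = -I*√174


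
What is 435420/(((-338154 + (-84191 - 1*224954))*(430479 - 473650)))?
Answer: 435420/27944545129 ≈ 1.5582e-5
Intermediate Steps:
435420/(((-338154 + (-84191 - 1*224954))*(430479 - 473650))) = 435420/(((-338154 + (-84191 - 224954))*(-43171))) = 435420/(((-338154 - 309145)*(-43171))) = 435420/((-647299*(-43171))) = 435420/27944545129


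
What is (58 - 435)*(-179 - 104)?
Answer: 106691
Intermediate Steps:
(58 - 435)*(-179 - 104) = -377*(-283) = 106691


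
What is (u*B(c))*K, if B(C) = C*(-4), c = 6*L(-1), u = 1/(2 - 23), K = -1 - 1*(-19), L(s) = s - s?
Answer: 0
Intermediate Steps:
L(s) = 0
K = 18 (K = -1 + 19 = 18)
u = -1/21 (u = 1/(-21) = -1/21 ≈ -0.047619)
c = 0 (c = 6*0 = 0)
B(C) = -4*C
(u*B(c))*K = -(-4)*0/21*18 = -1/21*0*18 = 0*18 = 0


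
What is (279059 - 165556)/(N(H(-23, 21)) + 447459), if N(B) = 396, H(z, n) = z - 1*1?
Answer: 113503/447855 ≈ 0.25344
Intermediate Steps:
H(z, n) = -1 + z (H(z, n) = z - 1 = -1 + z)
(279059 - 165556)/(N(H(-23, 21)) + 447459) = (279059 - 165556)/(396 + 447459) = 113503/447855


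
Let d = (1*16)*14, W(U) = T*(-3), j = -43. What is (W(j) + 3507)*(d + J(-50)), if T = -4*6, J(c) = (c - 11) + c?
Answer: 404427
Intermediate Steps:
J(c) = -11 + 2*c (J(c) = (-11 + c) + c = -11 + 2*c)
T = -24
W(U) = 72 (W(U) = -24*(-3) = 72)
d = 224 (d = 16*14 = 224)
(W(j) + 3507)*(d + J(-50)) = (72 + 3507)*(224 + (-11 + 2*(-50))) = 3579*(224 + (-11 - 100)) = 3579*(224 - 111) = 3579*113 = 404427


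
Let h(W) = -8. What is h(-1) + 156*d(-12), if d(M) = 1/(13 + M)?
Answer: 148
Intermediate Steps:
h(-1) + 156*d(-12) = -8 + 156/(13 - 12) = -8 + 156/1 = -8 + 156*1 = -8 + 156 = 148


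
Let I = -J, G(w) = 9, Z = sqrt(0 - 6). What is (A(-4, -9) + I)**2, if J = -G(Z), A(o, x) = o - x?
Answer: 196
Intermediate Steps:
Z = I*sqrt(6) (Z = sqrt(-6) = I*sqrt(6) ≈ 2.4495*I)
J = -9 (J = -1*9 = -9)
I = 9 (I = -1*(-9) = 9)
(A(-4, -9) + I)**2 = ((-4 - 1*(-9)) + 9)**2 = ((-4 + 9) + 9)**2 = (5 + 9)**2 = 14**2 = 196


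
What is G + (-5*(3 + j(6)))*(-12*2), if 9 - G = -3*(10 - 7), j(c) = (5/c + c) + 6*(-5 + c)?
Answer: 1918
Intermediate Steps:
j(c) = -30 + 5/c + 7*c (j(c) = (c + 5/c) + (-30 + 6*c) = -30 + 5/c + 7*c)
G = 18 (G = 9 - (-3)*(10 - 7) = 9 - (-3)*3 = 9 - 1*(-9) = 9 + 9 = 18)
G + (-5*(3 + j(6)))*(-12*2) = 18 + (-5*(3 + (-30 + 5/6 + 7*6)))*(-12*2) = 18 - 5*(3 + (-30 + 5*(⅙) + 42))*(-24) = 18 - 5*(3 + (-30 + ⅚ + 42))*(-24) = 18 - 5*(3 + 77/6)*(-24) = 18 - 5*95/6*(-24) = 18 - 475/6*(-24) = 18 + 1900 = 1918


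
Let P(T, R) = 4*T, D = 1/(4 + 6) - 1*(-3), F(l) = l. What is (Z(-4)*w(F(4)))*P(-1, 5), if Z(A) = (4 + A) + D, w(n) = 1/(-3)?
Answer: 62/15 ≈ 4.1333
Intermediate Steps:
w(n) = -1/3
D = 31/10 (D = 1/10 + 3 = 31/10 ≈ 3.1000)
Z(A) = 71/10 + A (Z(A) = (4 + A) + 31/10 = 71/10 + A)
(Z(-4)*w(F(4)))*P(-1, 5) = ((71/10 - 4)*(-1/3))*(4*(-1)) = ((31/10)*(-1/3))*(-4) = -31/30*(-4) = 62/15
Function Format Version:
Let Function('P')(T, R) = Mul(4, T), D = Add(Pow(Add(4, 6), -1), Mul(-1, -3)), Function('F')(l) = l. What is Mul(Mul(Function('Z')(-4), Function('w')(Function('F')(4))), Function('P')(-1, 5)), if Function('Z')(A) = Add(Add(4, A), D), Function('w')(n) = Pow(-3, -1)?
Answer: Rational(62, 15) ≈ 4.1333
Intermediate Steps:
Function('w')(n) = Rational(-1, 3)
D = Rational(31, 10) (D = Add(Pow(10, -1), 3) = Add(Rational(1, 10), 3) = Rational(31, 10) ≈ 3.1000)
Function('Z')(A) = Add(Rational(71, 10), A) (Function('Z')(A) = Add(Add(4, A), Rational(31, 10)) = Add(Rational(71, 10), A))
Mul(Mul(Function('Z')(-4), Function('w')(Function('F')(4))), Function('P')(-1, 5)) = Mul(Mul(Add(Rational(71, 10), -4), Rational(-1, 3)), Mul(4, -1)) = Mul(Mul(Rational(31, 10), Rational(-1, 3)), -4) = Mul(Rational(-31, 30), -4) = Rational(62, 15)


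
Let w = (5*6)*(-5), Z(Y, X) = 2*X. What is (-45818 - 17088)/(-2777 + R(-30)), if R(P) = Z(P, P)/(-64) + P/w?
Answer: 5032480/222069 ≈ 22.662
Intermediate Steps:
w = -150 (w = 30*(-5) = -150)
R(P) = -91*P/2400 (R(P) = (2*P)/(-64) + P/(-150) = (2*P)*(-1/64) + P*(-1/150) = -P/32 - P/150 = -91*P/2400)
(-45818 - 17088)/(-2777 + R(-30)) = (-45818 - 17088)/(-2777 - 91/2400*(-30)) = -62906/(-2777 + 91/80) = -62906/(-222069/80) = -62906*(-80/222069) = 5032480/222069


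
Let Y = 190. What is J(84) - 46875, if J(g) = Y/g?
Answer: -1968655/42 ≈ -46873.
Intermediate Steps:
J(g) = 190/g
J(84) - 46875 = 190/84 - 46875 = 190*(1/84) - 46875 = 95/42 - 46875 = -1968655/42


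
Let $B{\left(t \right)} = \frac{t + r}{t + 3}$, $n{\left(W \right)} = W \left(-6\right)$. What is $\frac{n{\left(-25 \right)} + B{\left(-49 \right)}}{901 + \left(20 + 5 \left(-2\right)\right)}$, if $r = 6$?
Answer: $\frac{6943}{41906} \approx 0.16568$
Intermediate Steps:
$n{\left(W \right)} = - 6 W$
$B{\left(t \right)} = \frac{6 + t}{3 + t}$ ($B{\left(t \right)} = \frac{t + 6}{t + 3} = \frac{6 + t}{3 + t}$)
$\frac{n{\left(-25 \right)} + B{\left(-49 \right)}}{901 + \left(20 + 5 \left(-2\right)\right)} = \frac{\left(-6\right) \left(-25\right) + \frac{6 - 49}{3 - 49}}{901 + \left(20 + 5 \left(-2\right)\right)} = \frac{150 + \frac{1}{-46} \left(-43\right)}{901 + \left(20 - 10\right)} = \frac{150 - - \frac{43}{46}}{901 + 10} = \frac{150 + \frac{43}{46}}{911} = \frac{6943}{46} \cdot \frac{1}{911} = \frac{6943}{41906}$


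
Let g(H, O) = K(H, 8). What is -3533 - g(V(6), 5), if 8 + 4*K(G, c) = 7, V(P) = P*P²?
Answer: -14131/4 ≈ -3532.8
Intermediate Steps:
V(P) = P³
K(G, c) = -¼ (K(G, c) = -2 + (¼)*7 = -2 + 7/4 = -¼)
g(H, O) = -¼
-3533 - g(V(6), 5) = -3533 - 1*(-¼) = -3533 + ¼ = -14131/4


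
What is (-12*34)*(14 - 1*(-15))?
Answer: -11832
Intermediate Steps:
(-12*34)*(14 - 1*(-15)) = -408*(14 + 15) = -408*29 = -11832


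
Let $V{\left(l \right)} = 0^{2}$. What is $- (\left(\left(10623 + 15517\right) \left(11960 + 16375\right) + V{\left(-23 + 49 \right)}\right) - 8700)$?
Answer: $-740668200$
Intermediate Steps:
$V{\left(l \right)} = 0$
$- (\left(\left(10623 + 15517\right) \left(11960 + 16375\right) + V{\left(-23 + 49 \right)}\right) - 8700) = - (\left(\left(10623 + 15517\right) \left(11960 + 16375\right) + 0\right) - 8700) = - (\left(26140 \cdot 28335 + 0\right) - 8700) = - (\left(740676900 + 0\right) - 8700) = - (740676900 - 8700) = \left(-1\right) 740668200 = -740668200$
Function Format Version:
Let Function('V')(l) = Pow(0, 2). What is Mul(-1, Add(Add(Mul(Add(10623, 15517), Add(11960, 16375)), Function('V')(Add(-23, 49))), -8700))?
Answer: -740668200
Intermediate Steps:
Function('V')(l) = 0
Mul(-1, Add(Add(Mul(Add(10623, 15517), Add(11960, 16375)), Function('V')(Add(-23, 49))), -8700)) = Mul(-1, Add(Add(Mul(Add(10623, 15517), Add(11960, 16375)), 0), -8700)) = Mul(-1, Add(Add(Mul(26140, 28335), 0), -8700)) = Mul(-1, Add(Add(740676900, 0), -8700)) = Mul(-1, Add(740676900, -8700)) = Mul(-1, 740668200) = -740668200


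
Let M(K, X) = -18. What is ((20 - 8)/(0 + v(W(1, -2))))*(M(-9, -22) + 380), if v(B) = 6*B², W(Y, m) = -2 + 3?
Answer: 724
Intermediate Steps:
W(Y, m) = 1
((20 - 8)/(0 + v(W(1, -2))))*(M(-9, -22) + 380) = ((20 - 8)/(0 + 6*1²))*(-18 + 380) = (12/(0 + 6*1))*362 = (12/(0 + 6))*362 = (12/6)*362 = (12*(⅙))*362 = 2*362 = 724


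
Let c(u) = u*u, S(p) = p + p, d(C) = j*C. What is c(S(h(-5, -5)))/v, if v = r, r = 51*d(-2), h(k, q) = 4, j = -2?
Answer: 16/51 ≈ 0.31373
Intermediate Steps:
d(C) = -2*C
S(p) = 2*p
r = 204 (r = 51*(-2*(-2)) = 51*4 = 204)
v = 204
c(u) = u²
c(S(h(-5, -5)))/v = (2*4)²/204 = 8²*(1/204) = 64*(1/204) = 16/51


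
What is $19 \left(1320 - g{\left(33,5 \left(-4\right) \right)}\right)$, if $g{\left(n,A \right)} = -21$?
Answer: $25479$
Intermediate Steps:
$19 \left(1320 - g{\left(33,5 \left(-4\right) \right)}\right) = 19 \left(1320 - -21\right) = 19 \left(1320 + 21\right) = 19 \cdot 1341 = 25479$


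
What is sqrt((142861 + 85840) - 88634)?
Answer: 3*sqrt(15563) ≈ 374.26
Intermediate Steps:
sqrt((142861 + 85840) - 88634) = sqrt(228701 - 88634) = sqrt(140067) = 3*sqrt(15563)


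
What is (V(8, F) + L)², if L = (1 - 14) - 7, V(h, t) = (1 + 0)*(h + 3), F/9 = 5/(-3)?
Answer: 81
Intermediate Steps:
F = -15 (F = 9*(5/(-3)) = 9*(5*(-⅓)) = 9*(-5/3) = -15)
V(h, t) = 3 + h (V(h, t) = 1*(3 + h) = 3 + h)
L = -20 (L = -13 - 7 = -20)
(V(8, F) + L)² = ((3 + 8) - 20)² = (11 - 20)² = (-9)² = 81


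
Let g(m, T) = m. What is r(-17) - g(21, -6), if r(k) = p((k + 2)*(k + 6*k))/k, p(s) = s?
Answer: -126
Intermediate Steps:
r(k) = 14 + 7*k (r(k) = ((k + 2)*(k + 6*k))/k = ((2 + k)*(7*k))/k = (7*k*(2 + k))/k = 14 + 7*k)
r(-17) - g(21, -6) = (14 + 7*(-17)) - 1*21 = (14 - 119) - 21 = -105 - 21 = -126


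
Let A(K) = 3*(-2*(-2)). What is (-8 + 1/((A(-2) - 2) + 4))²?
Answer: 12321/196 ≈ 62.862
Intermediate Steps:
A(K) = 12 (A(K) = 3*4 = 12)
(-8 + 1/((A(-2) - 2) + 4))² = (-8 + 1/((12 - 2) + 4))² = (-8 + 1/(10 + 4))² = (-8 + 1/14)² = (-111/14)² = 12321/196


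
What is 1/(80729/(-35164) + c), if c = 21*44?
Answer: 35164/32410807 ≈ 0.0010849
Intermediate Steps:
c = 924
1/(80729/(-35164) + c) = 1/(80729/(-35164) + 924) = 1/(80729*(-1/35164) + 924) = 1/(-80729/35164 + 924) = 1/(32410807/35164) = 35164/32410807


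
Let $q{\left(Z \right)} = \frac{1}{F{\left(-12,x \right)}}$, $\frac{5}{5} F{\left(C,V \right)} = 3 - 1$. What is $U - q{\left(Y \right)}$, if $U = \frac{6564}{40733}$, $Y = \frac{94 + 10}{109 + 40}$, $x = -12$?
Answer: $- \frac{27605}{81466} \approx -0.33885$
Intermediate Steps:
$F{\left(C,V \right)} = 2$ ($F{\left(C,V \right)} = 3 - 1 = 2$)
$Y = \frac{104}{149} \approx 0.69799$
$q{\left(Z \right)} = \frac{1}{2}$
$U = \frac{6564}{40733}$ ($U = 6564 \cdot \frac{1}{40733} = \frac{6564}{40733} \approx 0.16115$)
$U - q{\left(Y \right)} = \frac{6564}{40733} - \frac{1}{2} = - \frac{27605}{81466}$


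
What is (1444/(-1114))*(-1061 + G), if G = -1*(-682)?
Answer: 273638/557 ≈ 491.27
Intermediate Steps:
G = 682
(1444/(-1114))*(-1061 + G) = (1444/(-1114))*(-1061 + 682) = (1444*(-1/1114))*(-379) = -722/557*(-379) = 273638/557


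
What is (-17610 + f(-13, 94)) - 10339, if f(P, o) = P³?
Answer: -30146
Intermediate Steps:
(-17610 + f(-13, 94)) - 10339 = (-17610 + (-13)³) - 10339 = (-17610 - 2197) - 10339 = -19807 - 10339 = -30146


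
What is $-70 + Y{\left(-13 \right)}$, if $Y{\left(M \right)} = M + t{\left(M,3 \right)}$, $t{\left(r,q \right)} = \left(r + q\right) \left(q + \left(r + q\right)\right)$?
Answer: $-13$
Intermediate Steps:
$t{\left(r,q \right)} = \left(q + r\right) \left(r + 2 q\right)$ ($t{\left(r,q \right)} = \left(q + r\right) \left(q + \left(q + r\right)\right) = \left(q + r\right) \left(r + 2 q\right)$)
$Y{\left(M \right)} = 18 + M^{2} + 10 M$ ($Y{\left(M \right)} = M + \left(M^{2} + 2 \cdot 3^{2} + 3 \cdot 3 M\right) = M + \left(M^{2} + 2 \cdot 9 + 9 M\right) = M + \left(M^{2} + 18 + 9 M\right) = M + \left(18 + M^{2} + 9 M\right) = 18 + M^{2} + 10 M$)
$-70 + Y{\left(-13 \right)} = -70 + \left(18 + \left(-13\right)^{2} + 10 \left(-13\right)\right) = -70 + \left(18 + 169 - 130\right) = -70 + 57 = -13$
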